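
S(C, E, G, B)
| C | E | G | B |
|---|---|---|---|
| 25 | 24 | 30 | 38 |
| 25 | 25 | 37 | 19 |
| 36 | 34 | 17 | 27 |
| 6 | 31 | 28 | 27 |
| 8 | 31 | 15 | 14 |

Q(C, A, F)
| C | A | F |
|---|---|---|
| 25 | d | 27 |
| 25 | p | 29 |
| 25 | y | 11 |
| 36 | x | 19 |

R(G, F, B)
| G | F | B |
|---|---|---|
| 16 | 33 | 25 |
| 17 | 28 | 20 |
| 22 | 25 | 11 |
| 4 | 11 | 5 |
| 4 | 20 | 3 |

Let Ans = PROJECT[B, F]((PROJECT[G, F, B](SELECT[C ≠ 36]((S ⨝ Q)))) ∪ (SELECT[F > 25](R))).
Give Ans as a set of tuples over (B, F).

{(19, 11), (19, 27), (19, 29), (20, 28), (25, 33), (38, 11), (38, 27), (38, 29)}

Joining S and Q on C yields {(25, 24, 30, 38, d, 27), (25, 24, 30, 38, p, 29), (25, 24, 30, 38, y, 11), (25, 25, 37, 19, d, 27), (25, 25, 37, 19, p, 29), (25, 25, 37, 19, y, 11), (36, 34, 17, 27, x, 19)}.
Apply σ_{C ≠ 36}; surviving tuples: {(25, 24, 30, 38, d, 27), (25, 24, 30, 38, p, 29), (25, 24, 30, 38, y, 11), (25, 25, 37, 19, d, 27), (25, 25, 37, 19, p, 29), (25, 25, 37, 19, y, 11)}
Keep only column(s) G, F, B: {(30, 11, 38), (30, 27, 38), (30, 29, 38), (37, 11, 19), (37, 27, 19), (37, 29, 19)}
Apply σ_{F > 25}; surviving tuples: {(16, 33, 25), (17, 28, 20)}
Set union of the two operands is {(16, 33, 25), (17, 28, 20), (30, 11, 38), (30, 27, 38), (30, 29, 38), (37, 11, 19), (37, 27, 19), (37, 29, 19)}.
Keep only column(s) B, F: {(19, 11), (19, 27), (19, 29), (20, 28), (25, 33), (38, 11), (38, 27), (38, 29)}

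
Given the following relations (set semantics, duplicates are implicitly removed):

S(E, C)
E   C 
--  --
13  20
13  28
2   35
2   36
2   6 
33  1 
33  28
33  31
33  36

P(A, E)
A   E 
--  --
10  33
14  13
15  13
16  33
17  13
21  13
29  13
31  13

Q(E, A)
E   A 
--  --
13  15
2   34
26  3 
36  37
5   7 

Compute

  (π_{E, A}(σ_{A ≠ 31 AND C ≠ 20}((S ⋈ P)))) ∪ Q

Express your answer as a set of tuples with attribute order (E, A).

{(13, 14), (13, 15), (13, 17), (13, 21), (13, 29), (2, 34), (26, 3), (33, 10), (33, 16), (36, 37), (5, 7)}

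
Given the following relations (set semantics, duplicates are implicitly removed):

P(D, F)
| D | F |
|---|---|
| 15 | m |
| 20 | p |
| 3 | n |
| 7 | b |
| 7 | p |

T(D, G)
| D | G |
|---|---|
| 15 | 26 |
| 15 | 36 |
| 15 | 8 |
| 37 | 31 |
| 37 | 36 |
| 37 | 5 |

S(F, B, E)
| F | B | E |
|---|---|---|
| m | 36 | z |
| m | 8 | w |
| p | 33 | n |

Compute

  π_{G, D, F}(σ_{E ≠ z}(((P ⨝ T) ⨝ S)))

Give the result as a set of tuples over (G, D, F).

{(26, 15, m), (36, 15, m), (8, 15, m)}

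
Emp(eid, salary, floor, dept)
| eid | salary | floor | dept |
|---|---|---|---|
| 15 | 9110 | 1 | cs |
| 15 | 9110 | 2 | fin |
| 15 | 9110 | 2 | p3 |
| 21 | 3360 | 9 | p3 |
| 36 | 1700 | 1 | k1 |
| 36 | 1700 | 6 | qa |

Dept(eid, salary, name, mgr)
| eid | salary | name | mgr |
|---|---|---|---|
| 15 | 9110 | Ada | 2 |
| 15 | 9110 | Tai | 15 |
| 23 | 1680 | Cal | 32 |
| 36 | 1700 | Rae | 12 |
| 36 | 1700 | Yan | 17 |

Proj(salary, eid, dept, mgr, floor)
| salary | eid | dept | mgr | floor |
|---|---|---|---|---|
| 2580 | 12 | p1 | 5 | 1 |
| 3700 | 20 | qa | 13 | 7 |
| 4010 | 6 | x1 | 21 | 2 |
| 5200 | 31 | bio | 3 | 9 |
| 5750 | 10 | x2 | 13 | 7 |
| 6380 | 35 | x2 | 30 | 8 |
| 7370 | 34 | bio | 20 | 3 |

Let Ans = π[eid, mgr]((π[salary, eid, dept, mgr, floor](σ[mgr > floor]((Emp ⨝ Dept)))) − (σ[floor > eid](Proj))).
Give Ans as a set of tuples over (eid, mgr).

Emp ⋈ Dept (natural join on eid, salary): {(15, 9110, 1, cs, Ada, 2), (15, 9110, 1, cs, Tai, 15), (15, 9110, 2, fin, Ada, 2), (15, 9110, 2, fin, Tai, 15), (15, 9110, 2, p3, Ada, 2), (15, 9110, 2, p3, Tai, 15), (36, 1700, 1, k1, Rae, 12), (36, 1700, 1, k1, Yan, 17), (36, 1700, 6, qa, Rae, 12), (36, 1700, 6, qa, Yan, 17)}
Selection mgr > floor: {(15, 9110, 1, cs, Ada, 2), (15, 9110, 1, cs, Tai, 15), (15, 9110, 2, fin, Tai, 15), (15, 9110, 2, p3, Tai, 15), (36, 1700, 1, k1, Rae, 12), (36, 1700, 1, k1, Yan, 17), (36, 1700, 6, qa, Rae, 12), (36, 1700, 6, qa, Yan, 17)}
Projecting to salary, eid, dept, mgr, floor: {(1700, 36, k1, 12, 1), (1700, 36, k1, 17, 1), (1700, 36, qa, 12, 6), (1700, 36, qa, 17, 6), (9110, 15, cs, 15, 1), (9110, 15, cs, 2, 1), (9110, 15, fin, 15, 2), (9110, 15, p3, 15, 2)}
Selection floor > eid: {}
Difference: {(1700, 36, k1, 12, 1), (1700, 36, k1, 17, 1), (1700, 36, qa, 12, 6), (1700, 36, qa, 17, 6), (9110, 15, cs, 15, 1), (9110, 15, cs, 2, 1), (9110, 15, fin, 15, 2), (9110, 15, p3, 15, 2)} with {} → {(1700, 36, k1, 12, 1), (1700, 36, k1, 17, 1), (1700, 36, qa, 12, 6), (1700, 36, qa, 17, 6), (9110, 15, cs, 15, 1), (9110, 15, cs, 2, 1), (9110, 15, fin, 15, 2), (9110, 15, p3, 15, 2)}
Projecting to eid, mgr (4 duplicate(s) eliminated): {(15, 15), (15, 2), (36, 12), (36, 17)}

{(15, 15), (15, 2), (36, 12), (36, 17)}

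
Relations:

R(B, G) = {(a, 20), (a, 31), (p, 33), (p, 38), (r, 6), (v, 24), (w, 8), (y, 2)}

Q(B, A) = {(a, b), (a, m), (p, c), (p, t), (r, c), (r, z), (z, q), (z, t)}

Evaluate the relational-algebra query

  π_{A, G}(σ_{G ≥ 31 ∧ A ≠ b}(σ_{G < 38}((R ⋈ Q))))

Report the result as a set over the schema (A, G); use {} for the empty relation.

{(c, 33), (m, 31), (t, 33)}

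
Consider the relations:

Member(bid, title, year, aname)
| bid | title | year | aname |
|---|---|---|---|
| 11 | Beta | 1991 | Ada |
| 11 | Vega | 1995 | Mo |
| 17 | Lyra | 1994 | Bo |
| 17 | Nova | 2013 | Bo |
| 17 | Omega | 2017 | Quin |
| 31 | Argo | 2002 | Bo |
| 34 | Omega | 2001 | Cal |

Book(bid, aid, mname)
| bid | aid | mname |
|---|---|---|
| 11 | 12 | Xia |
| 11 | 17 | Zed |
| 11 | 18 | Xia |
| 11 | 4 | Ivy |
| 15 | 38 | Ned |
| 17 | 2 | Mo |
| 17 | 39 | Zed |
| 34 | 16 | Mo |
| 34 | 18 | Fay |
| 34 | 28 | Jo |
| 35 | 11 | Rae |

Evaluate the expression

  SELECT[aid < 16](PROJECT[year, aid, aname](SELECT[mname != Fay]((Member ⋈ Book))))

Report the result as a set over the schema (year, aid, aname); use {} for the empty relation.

{(1991, 12, Ada), (1991, 4, Ada), (1994, 2, Bo), (1995, 12, Mo), (1995, 4, Mo), (2013, 2, Bo), (2017, 2, Quin)}

Joining Member and Book on bid yields {(11, Beta, 1991, Ada, 12, Xia), (11, Beta, 1991, Ada, 17, Zed), (11, Beta, 1991, Ada, 18, Xia), (11, Beta, 1991, Ada, 4, Ivy), (11, Vega, 1995, Mo, 12, Xia), (11, Vega, 1995, Mo, 17, Zed), (11, Vega, 1995, Mo, 18, Xia), (11, Vega, 1995, Mo, 4, Ivy), (17, Lyra, 1994, Bo, 2, Mo), (17, Lyra, 1994, Bo, 39, Zed), (17, Nova, 2013, Bo, 2, Mo), (17, Nova, 2013, Bo, 39, Zed), (17, Omega, 2017, Quin, 2, Mo), (17, Omega, 2017, Quin, 39, Zed), (34, Omega, 2001, Cal, 16, Mo), (34, Omega, 2001, Cal, 18, Fay), (34, Omega, 2001, Cal, 28, Jo)}.
Selection mname != Fay: {(11, Beta, 1991, Ada, 12, Xia), (11, Beta, 1991, Ada, 17, Zed), (11, Beta, 1991, Ada, 18, Xia), (11, Beta, 1991, Ada, 4, Ivy), (11, Vega, 1995, Mo, 12, Xia), (11, Vega, 1995, Mo, 17, Zed), (11, Vega, 1995, Mo, 18, Xia), (11, Vega, 1995, Mo, 4, Ivy), (17, Lyra, 1994, Bo, 2, Mo), (17, Lyra, 1994, Bo, 39, Zed), (17, Nova, 2013, Bo, 2, Mo), (17, Nova, 2013, Bo, 39, Zed), (17, Omega, 2017, Quin, 2, Mo), (17, Omega, 2017, Quin, 39, Zed), (34, Omega, 2001, Cal, 16, Mo), (34, Omega, 2001, Cal, 28, Jo)}
π[year, aid, aname]: project onto (year, aid, aname) → {(1991, 12, Ada), (1991, 17, Ada), (1991, 18, Ada), (1991, 4, Ada), (1994, 2, Bo), (1994, 39, Bo), (1995, 12, Mo), (1995, 17, Mo), (1995, 18, Mo), (1995, 4, Mo), (2001, 16, Cal), (2001, 28, Cal), (2013, 2, Bo), (2013, 39, Bo), (2017, 2, Quin), (2017, 39, Quin)}
Selection aid < 16: {(1991, 12, Ada), (1991, 4, Ada), (1994, 2, Bo), (1995, 12, Mo), (1995, 4, Mo), (2013, 2, Bo), (2017, 2, Quin)}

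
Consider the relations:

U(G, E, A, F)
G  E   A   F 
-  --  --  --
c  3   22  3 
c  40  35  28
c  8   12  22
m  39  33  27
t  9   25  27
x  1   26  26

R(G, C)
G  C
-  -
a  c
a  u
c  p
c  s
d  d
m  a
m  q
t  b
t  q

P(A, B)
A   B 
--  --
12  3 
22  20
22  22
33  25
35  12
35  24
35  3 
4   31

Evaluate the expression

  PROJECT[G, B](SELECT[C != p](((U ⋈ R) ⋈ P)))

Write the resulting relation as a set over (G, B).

Joining U and R on G yields {(c, 3, 22, 3, p), (c, 3, 22, 3, s), (c, 40, 35, 28, p), (c, 40, 35, 28, s), (c, 8, 12, 22, p), (c, 8, 12, 22, s), (m, 39, 33, 27, a), (m, 39, 33, 27, q), (t, 9, 25, 27, b), (t, 9, 25, 27, q)}.
Joining (U ⋈ R) and P on A yields {(c, 3, 22, 3, p, 20), (c, 3, 22, 3, p, 22), (c, 3, 22, 3, s, 20), (c, 3, 22, 3, s, 22), (c, 40, 35, 28, p, 12), (c, 40, 35, 28, p, 24), (c, 40, 35, 28, p, 3), (c, 40, 35, 28, s, 12), (c, 40, 35, 28, s, 24), (c, 40, 35, 28, s, 3), (c, 8, 12, 22, p, 3), (c, 8, 12, 22, s, 3), (m, 39, 33, 27, a, 25), (m, 39, 33, 27, q, 25)}.
σ[C != p]: keep tuples satisfying C != p → {(c, 3, 22, 3, s, 20), (c, 3, 22, 3, s, 22), (c, 40, 35, 28, s, 12), (c, 40, 35, 28, s, 24), (c, 40, 35, 28, s, 3), (c, 8, 12, 22, s, 3), (m, 39, 33, 27, a, 25), (m, 39, 33, 27, q, 25)}
π[G, B]: project onto (G, B) (2 duplicate(s) eliminated) → {(c, 12), (c, 20), (c, 22), (c, 24), (c, 3), (m, 25)}

{(c, 12), (c, 20), (c, 22), (c, 24), (c, 3), (m, 25)}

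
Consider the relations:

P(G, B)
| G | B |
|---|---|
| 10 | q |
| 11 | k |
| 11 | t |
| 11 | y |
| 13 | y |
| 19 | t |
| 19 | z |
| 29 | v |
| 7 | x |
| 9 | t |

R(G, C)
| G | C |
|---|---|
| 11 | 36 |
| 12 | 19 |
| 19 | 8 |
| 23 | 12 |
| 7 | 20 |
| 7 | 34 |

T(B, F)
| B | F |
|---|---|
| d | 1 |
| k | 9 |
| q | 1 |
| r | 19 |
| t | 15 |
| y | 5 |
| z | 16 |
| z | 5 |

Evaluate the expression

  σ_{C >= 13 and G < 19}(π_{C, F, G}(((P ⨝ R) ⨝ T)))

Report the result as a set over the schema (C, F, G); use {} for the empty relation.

{(36, 15, 11), (36, 5, 11), (36, 9, 11)}

P ⋈ R (natural join on G): {(11, k, 36), (11, t, 36), (11, y, 36), (19, t, 8), (19, z, 8), (7, x, 20), (7, x, 34)}
(P ⨝ R) ⋈ T (natural join on B): {(11, k, 36, 9), (11, t, 36, 15), (11, y, 36, 5), (19, t, 8, 15), (19, z, 8, 16), (19, z, 8, 5)}
Projecting to C, F, G: {(36, 15, 11), (36, 5, 11), (36, 9, 11), (8, 15, 19), (8, 16, 19), (8, 5, 19)}
Filtering on C >= 13 and G < 19 leaves {(36, 15, 11), (36, 5, 11), (36, 9, 11)}.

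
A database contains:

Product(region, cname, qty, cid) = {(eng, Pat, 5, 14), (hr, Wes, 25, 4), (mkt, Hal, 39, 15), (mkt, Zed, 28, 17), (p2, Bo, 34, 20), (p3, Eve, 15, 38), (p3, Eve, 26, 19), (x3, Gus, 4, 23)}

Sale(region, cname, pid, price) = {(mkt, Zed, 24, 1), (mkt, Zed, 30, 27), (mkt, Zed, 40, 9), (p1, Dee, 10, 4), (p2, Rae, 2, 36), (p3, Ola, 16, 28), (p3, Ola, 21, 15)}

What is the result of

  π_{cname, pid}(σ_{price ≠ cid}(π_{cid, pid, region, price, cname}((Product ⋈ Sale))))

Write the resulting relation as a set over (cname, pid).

{(Zed, 24), (Zed, 30), (Zed, 40)}

Product ⋈ Sale (natural join on region, cname): {(mkt, Zed, 28, 17, 24, 1), (mkt, Zed, 28, 17, 30, 27), (mkt, Zed, 28, 17, 40, 9)}
Keep only column(s) cid, pid, region, price, cname: {(17, 24, mkt, 1, Zed), (17, 30, mkt, 27, Zed), (17, 40, mkt, 9, Zed)}
Selection price ≠ cid: {(17, 24, mkt, 1, Zed), (17, 30, mkt, 27, Zed), (17, 40, mkt, 9, Zed)}
Keep only column(s) cname, pid: {(Zed, 24), (Zed, 30), (Zed, 40)}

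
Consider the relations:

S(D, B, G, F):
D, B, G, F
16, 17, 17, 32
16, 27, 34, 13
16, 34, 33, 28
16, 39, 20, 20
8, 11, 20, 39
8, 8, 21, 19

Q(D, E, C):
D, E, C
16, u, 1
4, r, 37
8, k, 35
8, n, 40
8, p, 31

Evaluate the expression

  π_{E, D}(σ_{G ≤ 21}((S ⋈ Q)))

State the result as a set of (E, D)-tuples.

{(k, 8), (n, 8), (p, 8), (u, 16)}

Joining S and Q on D yields {(16, 17, 17, 32, u, 1), (16, 27, 34, 13, u, 1), (16, 34, 33, 28, u, 1), (16, 39, 20, 20, u, 1), (8, 11, 20, 39, k, 35), (8, 11, 20, 39, n, 40), (8, 11, 20, 39, p, 31), (8, 8, 21, 19, k, 35), (8, 8, 21, 19, n, 40), (8, 8, 21, 19, p, 31)}.
Apply σ_{G ≤ 21}; surviving tuples: {(16, 17, 17, 32, u, 1), (16, 39, 20, 20, u, 1), (8, 11, 20, 39, k, 35), (8, 11, 20, 39, n, 40), (8, 11, 20, 39, p, 31), (8, 8, 21, 19, k, 35), (8, 8, 21, 19, n, 40), (8, 8, 21, 19, p, 31)}
π[E, D]: project onto (E, D) (4 duplicate(s) eliminated) → {(k, 8), (n, 8), (p, 8), (u, 16)}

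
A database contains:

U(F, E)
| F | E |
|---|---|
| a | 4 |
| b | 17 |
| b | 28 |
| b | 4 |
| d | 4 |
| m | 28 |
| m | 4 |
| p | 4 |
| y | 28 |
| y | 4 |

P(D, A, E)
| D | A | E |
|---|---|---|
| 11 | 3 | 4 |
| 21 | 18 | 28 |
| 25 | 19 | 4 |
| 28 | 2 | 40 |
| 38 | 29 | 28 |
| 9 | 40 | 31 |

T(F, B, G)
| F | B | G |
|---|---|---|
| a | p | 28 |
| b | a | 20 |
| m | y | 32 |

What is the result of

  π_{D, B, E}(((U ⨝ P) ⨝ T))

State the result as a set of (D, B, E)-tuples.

Natural join on E: {(a, 4, 11, 3), (a, 4, 25, 19), (b, 28, 21, 18), (b, 28, 38, 29), (b, 4, 11, 3), (b, 4, 25, 19), (d, 4, 11, 3), (d, 4, 25, 19), (m, 28, 21, 18), (m, 28, 38, 29), (m, 4, 11, 3), (m, 4, 25, 19), (p, 4, 11, 3), (p, 4, 25, 19), (y, 28, 21, 18), (y, 28, 38, 29), (y, 4, 11, 3), (y, 4, 25, 19)}
Natural join on F: {(a, 4, 11, 3, p, 28), (a, 4, 25, 19, p, 28), (b, 28, 21, 18, a, 20), (b, 28, 38, 29, a, 20), (b, 4, 11, 3, a, 20), (b, 4, 25, 19, a, 20), (m, 28, 21, 18, y, 32), (m, 28, 38, 29, y, 32), (m, 4, 11, 3, y, 32), (m, 4, 25, 19, y, 32)}
π_{D, B, E} gives {(11, a, 4), (11, p, 4), (11, y, 4), (21, a, 28), (21, y, 28), (25, a, 4), (25, p, 4), (25, y, 4), (38, a, 28), (38, y, 28)}.

{(11, a, 4), (11, p, 4), (11, y, 4), (21, a, 28), (21, y, 28), (25, a, 4), (25, p, 4), (25, y, 4), (38, a, 28), (38, y, 28)}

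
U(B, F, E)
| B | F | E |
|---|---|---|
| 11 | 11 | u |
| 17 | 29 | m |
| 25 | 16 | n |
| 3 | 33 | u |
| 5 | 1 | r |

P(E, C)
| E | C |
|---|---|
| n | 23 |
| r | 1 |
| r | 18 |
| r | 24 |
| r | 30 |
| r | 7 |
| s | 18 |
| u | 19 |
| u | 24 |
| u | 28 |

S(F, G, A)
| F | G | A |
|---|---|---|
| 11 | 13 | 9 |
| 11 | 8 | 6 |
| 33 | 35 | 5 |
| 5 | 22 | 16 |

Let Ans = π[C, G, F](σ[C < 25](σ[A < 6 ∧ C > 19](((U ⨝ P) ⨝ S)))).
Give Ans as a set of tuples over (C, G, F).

{(24, 35, 33)}

Joining U and P on E yields {(11, 11, u, 19), (11, 11, u, 24), (11, 11, u, 28), (25, 16, n, 23), (3, 33, u, 19), (3, 33, u, 24), (3, 33, u, 28), (5, 1, r, 1), (5, 1, r, 18), (5, 1, r, 24), (5, 1, r, 30), (5, 1, r, 7)}.
Joining (U ⨝ P) and S on F yields {(11, 11, u, 19, 13, 9), (11, 11, u, 19, 8, 6), (11, 11, u, 24, 13, 9), (11, 11, u, 24, 8, 6), (11, 11, u, 28, 13, 9), (11, 11, u, 28, 8, 6), (3, 33, u, 19, 35, 5), (3, 33, u, 24, 35, 5), (3, 33, u, 28, 35, 5)}.
Selection A < 6 ∧ C > 19: {(3, 33, u, 24, 35, 5), (3, 33, u, 28, 35, 5)}
Selection C < 25: {(3, 33, u, 24, 35, 5)}
π[C, G, F]: project onto (C, G, F) → {(24, 35, 33)}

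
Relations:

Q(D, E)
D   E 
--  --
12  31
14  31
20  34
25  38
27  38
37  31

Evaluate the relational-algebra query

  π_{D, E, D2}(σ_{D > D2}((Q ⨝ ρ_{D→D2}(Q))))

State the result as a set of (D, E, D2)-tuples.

{(14, 31, 12), (27, 38, 25), (37, 31, 12), (37, 31, 14)}

ρ[D→D2]: schema becomes (D2, E); tuples unchanged.
Natural join on E: {(12, 31, 12), (12, 31, 14), (12, 31, 37), (14, 31, 12), (14, 31, 14), (14, 31, 37), (20, 34, 20), (25, 38, 25), (25, 38, 27), (27, 38, 25), (27, 38, 27), (37, 31, 12), (37, 31, 14), (37, 31, 37)}
Apply σ_{D > D2}; surviving tuples: {(14, 31, 12), (27, 38, 25), (37, 31, 12), (37, 31, 14)}
π[D, E, D2]: project onto (D, E, D2) → {(14, 31, 12), (27, 38, 25), (37, 31, 12), (37, 31, 14)}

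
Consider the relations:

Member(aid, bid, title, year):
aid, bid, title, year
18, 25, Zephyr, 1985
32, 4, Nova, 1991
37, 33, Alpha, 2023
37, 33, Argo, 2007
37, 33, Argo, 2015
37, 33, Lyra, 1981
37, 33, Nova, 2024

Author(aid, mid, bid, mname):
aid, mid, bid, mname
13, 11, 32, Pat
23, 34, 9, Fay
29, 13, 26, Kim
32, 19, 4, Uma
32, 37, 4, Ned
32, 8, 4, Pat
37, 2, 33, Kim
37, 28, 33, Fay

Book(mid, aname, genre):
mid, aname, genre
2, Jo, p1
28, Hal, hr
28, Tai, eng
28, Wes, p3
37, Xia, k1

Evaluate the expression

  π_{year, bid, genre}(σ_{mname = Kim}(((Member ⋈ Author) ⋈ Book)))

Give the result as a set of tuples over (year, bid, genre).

Natural join on aid, bid: {(32, 4, Nova, 1991, 19, Uma), (32, 4, Nova, 1991, 37, Ned), (32, 4, Nova, 1991, 8, Pat), (37, 33, Alpha, 2023, 2, Kim), (37, 33, Alpha, 2023, 28, Fay), (37, 33, Argo, 2007, 2, Kim), (37, 33, Argo, 2007, 28, Fay), (37, 33, Argo, 2015, 2, Kim), (37, 33, Argo, 2015, 28, Fay), (37, 33, Lyra, 1981, 2, Kim), (37, 33, Lyra, 1981, 28, Fay), (37, 33, Nova, 2024, 2, Kim), (37, 33, Nova, 2024, 28, Fay)}
Natural join on mid: {(32, 4, Nova, 1991, 37, Ned, Xia, k1), (37, 33, Alpha, 2023, 2, Kim, Jo, p1), (37, 33, Alpha, 2023, 28, Fay, Hal, hr), (37, 33, Alpha, 2023, 28, Fay, Tai, eng), (37, 33, Alpha, 2023, 28, Fay, Wes, p3), (37, 33, Argo, 2007, 2, Kim, Jo, p1), (37, 33, Argo, 2007, 28, Fay, Hal, hr), (37, 33, Argo, 2007, 28, Fay, Tai, eng), (37, 33, Argo, 2007, 28, Fay, Wes, p3), (37, 33, Argo, 2015, 2, Kim, Jo, p1), (37, 33, Argo, 2015, 28, Fay, Hal, hr), (37, 33, Argo, 2015, 28, Fay, Tai, eng), (37, 33, Argo, 2015, 28, Fay, Wes, p3), (37, 33, Lyra, 1981, 2, Kim, Jo, p1), (37, 33, Lyra, 1981, 28, Fay, Hal, hr), (37, 33, Lyra, 1981, 28, Fay, Tai, eng), (37, 33, Lyra, 1981, 28, Fay, Wes, p3), (37, 33, Nova, 2024, 2, Kim, Jo, p1), (37, 33, Nova, 2024, 28, Fay, Hal, hr), (37, 33, Nova, 2024, 28, Fay, Tai, eng), (37, 33, Nova, 2024, 28, Fay, Wes, p3)}
σ[mname = Kim]: keep tuples satisfying mname = Kim → {(37, 33, Alpha, 2023, 2, Kim, Jo, p1), (37, 33, Argo, 2007, 2, Kim, Jo, p1), (37, 33, Argo, 2015, 2, Kim, Jo, p1), (37, 33, Lyra, 1981, 2, Kim, Jo, p1), (37, 33, Nova, 2024, 2, Kim, Jo, p1)}
Projecting to year, bid, genre: {(1981, 33, p1), (2007, 33, p1), (2015, 33, p1), (2023, 33, p1), (2024, 33, p1)}

{(1981, 33, p1), (2007, 33, p1), (2015, 33, p1), (2023, 33, p1), (2024, 33, p1)}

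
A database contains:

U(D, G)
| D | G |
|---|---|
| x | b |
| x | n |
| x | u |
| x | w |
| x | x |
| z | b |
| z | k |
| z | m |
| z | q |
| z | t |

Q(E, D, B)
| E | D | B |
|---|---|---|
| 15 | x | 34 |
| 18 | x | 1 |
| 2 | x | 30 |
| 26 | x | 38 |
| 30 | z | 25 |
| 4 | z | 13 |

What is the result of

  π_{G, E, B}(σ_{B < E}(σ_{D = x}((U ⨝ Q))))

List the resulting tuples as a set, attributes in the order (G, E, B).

Joining U and Q on D yields {(x, b, 15, 34), (x, b, 18, 1), (x, b, 2, 30), (x, b, 26, 38), (x, n, 15, 34), (x, n, 18, 1), (x, n, 2, 30), (x, n, 26, 38), (x, u, 15, 34), (x, u, 18, 1), (x, u, 2, 30), (x, u, 26, 38), (x, w, 15, 34), (x, w, 18, 1), (x, w, 2, 30), (x, w, 26, 38), (x, x, 15, 34), (x, x, 18, 1), (x, x, 2, 30), (x, x, 26, 38), (z, b, 30, 25), (z, b, 4, 13), (z, k, 30, 25), (z, k, 4, 13), (z, m, 30, 25), (z, m, 4, 13), (z, q, 30, 25), (z, q, 4, 13), (z, t, 30, 25), (z, t, 4, 13)}.
Selection D = x: {(x, b, 15, 34), (x, b, 18, 1), (x, b, 2, 30), (x, b, 26, 38), (x, n, 15, 34), (x, n, 18, 1), (x, n, 2, 30), (x, n, 26, 38), (x, u, 15, 34), (x, u, 18, 1), (x, u, 2, 30), (x, u, 26, 38), (x, w, 15, 34), (x, w, 18, 1), (x, w, 2, 30), (x, w, 26, 38), (x, x, 15, 34), (x, x, 18, 1), (x, x, 2, 30), (x, x, 26, 38)}
Selection B < E: {(x, b, 18, 1), (x, n, 18, 1), (x, u, 18, 1), (x, w, 18, 1), (x, x, 18, 1)}
Keep only column(s) G, E, B: {(b, 18, 1), (n, 18, 1), (u, 18, 1), (w, 18, 1), (x, 18, 1)}

{(b, 18, 1), (n, 18, 1), (u, 18, 1), (w, 18, 1), (x, 18, 1)}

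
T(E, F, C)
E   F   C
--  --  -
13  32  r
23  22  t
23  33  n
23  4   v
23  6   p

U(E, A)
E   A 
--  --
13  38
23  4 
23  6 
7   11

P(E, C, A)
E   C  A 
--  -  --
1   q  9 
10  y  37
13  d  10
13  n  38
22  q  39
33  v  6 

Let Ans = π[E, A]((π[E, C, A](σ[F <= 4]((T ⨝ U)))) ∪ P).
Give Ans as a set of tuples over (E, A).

T ⋈ U (natural join on E): {(13, 32, r, 38), (23, 22, t, 4), (23, 22, t, 6), (23, 33, n, 4), (23, 33, n, 6), (23, 4, v, 4), (23, 4, v, 6), (23, 6, p, 4), (23, 6, p, 6)}
Filtering on F <= 4 leaves {(23, 4, v, 4), (23, 4, v, 6)}.
Projecting to E, C, A: {(23, v, 4), (23, v, 6)}
Set union of the two operands is {(1, q, 9), (10, y, 37), (13, d, 10), (13, n, 38), (22, q, 39), (23, v, 4), (23, v, 6), (33, v, 6)}.
Projecting to E, A: {(1, 9), (10, 37), (13, 10), (13, 38), (22, 39), (23, 4), (23, 6), (33, 6)}

{(1, 9), (10, 37), (13, 10), (13, 38), (22, 39), (23, 4), (23, 6), (33, 6)}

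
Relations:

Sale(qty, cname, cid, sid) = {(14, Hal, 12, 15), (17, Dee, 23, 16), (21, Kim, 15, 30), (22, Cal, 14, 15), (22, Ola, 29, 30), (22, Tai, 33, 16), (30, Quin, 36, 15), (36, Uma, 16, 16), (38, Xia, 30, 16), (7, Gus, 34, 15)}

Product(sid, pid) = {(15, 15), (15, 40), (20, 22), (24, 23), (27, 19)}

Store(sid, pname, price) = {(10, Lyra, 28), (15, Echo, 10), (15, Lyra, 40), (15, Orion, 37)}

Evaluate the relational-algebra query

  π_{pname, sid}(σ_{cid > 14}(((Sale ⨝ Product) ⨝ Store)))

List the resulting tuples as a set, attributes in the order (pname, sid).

{(Echo, 15), (Lyra, 15), (Orion, 15)}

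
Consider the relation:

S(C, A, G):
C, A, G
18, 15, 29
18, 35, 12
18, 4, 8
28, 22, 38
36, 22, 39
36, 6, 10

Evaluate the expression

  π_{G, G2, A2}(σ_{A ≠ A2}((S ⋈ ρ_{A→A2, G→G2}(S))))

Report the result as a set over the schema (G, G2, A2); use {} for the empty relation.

{(10, 39, 22), (12, 29, 15), (12, 8, 4), (29, 12, 35), (29, 8, 4), (39, 10, 6), (8, 12, 35), (8, 29, 15)}

ρ[A→A2, G→G2]: schema becomes (C, A2, G2); tuples unchanged.
Joining S and ρ_{A→A2, G→G2}(S) on C yields {(18, 15, 29, 15, 29), (18, 15, 29, 35, 12), (18, 15, 29, 4, 8), (18, 35, 12, 15, 29), (18, 35, 12, 35, 12), (18, 35, 12, 4, 8), (18, 4, 8, 15, 29), (18, 4, 8, 35, 12), (18, 4, 8, 4, 8), (28, 22, 38, 22, 38), (36, 22, 39, 22, 39), (36, 22, 39, 6, 10), (36, 6, 10, 22, 39), (36, 6, 10, 6, 10)}.
Selection A ≠ A2: {(18, 15, 29, 35, 12), (18, 15, 29, 4, 8), (18, 35, 12, 15, 29), (18, 35, 12, 4, 8), (18, 4, 8, 15, 29), (18, 4, 8, 35, 12), (36, 22, 39, 6, 10), (36, 6, 10, 22, 39)}
Keep only column(s) G, G2, A2: {(10, 39, 22), (12, 29, 15), (12, 8, 4), (29, 12, 35), (29, 8, 4), (39, 10, 6), (8, 12, 35), (8, 29, 15)}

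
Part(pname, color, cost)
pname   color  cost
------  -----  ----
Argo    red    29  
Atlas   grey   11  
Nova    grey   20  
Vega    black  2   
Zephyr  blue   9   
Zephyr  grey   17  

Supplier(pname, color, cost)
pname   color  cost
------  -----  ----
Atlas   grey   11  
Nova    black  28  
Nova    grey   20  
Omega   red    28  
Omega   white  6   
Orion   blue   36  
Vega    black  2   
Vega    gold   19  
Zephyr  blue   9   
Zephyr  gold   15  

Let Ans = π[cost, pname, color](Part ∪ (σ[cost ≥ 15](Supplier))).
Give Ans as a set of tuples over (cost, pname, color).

{(11, Atlas, grey), (15, Zephyr, gold), (17, Zephyr, grey), (19, Vega, gold), (2, Vega, black), (20, Nova, grey), (28, Nova, black), (28, Omega, red), (29, Argo, red), (36, Orion, blue), (9, Zephyr, blue)}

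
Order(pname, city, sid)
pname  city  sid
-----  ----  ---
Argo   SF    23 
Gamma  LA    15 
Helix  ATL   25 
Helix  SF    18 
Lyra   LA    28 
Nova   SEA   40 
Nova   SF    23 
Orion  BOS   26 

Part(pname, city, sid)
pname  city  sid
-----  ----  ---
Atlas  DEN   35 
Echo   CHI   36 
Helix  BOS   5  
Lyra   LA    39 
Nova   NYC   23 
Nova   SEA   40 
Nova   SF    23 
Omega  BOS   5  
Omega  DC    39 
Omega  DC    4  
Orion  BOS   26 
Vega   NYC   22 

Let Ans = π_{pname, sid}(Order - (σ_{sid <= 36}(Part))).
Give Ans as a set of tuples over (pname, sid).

σ[sid <= 36]: keep tuples satisfying sid <= 36 → {(Atlas, DEN, 35), (Echo, CHI, 36), (Helix, BOS, 5), (Nova, NYC, 23), (Nova, SF, 23), (Omega, BOS, 5), (Omega, DC, 4), (Orion, BOS, 26), (Vega, NYC, 22)}
Set difference of the two operands is {(Argo, SF, 23), (Gamma, LA, 15), (Helix, ATL, 25), (Helix, SF, 18), (Lyra, LA, 28), (Nova, SEA, 40)}.
Projecting to pname, sid: {(Argo, 23), (Gamma, 15), (Helix, 18), (Helix, 25), (Lyra, 28), (Nova, 40)}

{(Argo, 23), (Gamma, 15), (Helix, 18), (Helix, 25), (Lyra, 28), (Nova, 40)}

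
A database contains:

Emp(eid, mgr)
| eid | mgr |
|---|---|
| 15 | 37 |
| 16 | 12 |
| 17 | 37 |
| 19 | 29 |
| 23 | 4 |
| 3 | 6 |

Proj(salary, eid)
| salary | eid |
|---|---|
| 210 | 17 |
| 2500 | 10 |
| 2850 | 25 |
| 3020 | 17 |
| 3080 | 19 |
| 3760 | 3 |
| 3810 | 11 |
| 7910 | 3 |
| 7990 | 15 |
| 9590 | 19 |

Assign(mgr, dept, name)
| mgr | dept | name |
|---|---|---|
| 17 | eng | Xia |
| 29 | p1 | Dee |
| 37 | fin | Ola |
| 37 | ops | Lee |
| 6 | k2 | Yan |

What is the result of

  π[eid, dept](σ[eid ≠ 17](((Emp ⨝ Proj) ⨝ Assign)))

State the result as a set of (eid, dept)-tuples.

Natural join on eid: {(15, 37, 7990), (17, 37, 210), (17, 37, 3020), (19, 29, 3080), (19, 29, 9590), (3, 6, 3760), (3, 6, 7910)}
Natural join on mgr: {(15, 37, 7990, fin, Ola), (15, 37, 7990, ops, Lee), (17, 37, 210, fin, Ola), (17, 37, 210, ops, Lee), (17, 37, 3020, fin, Ola), (17, 37, 3020, ops, Lee), (19, 29, 3080, p1, Dee), (19, 29, 9590, p1, Dee), (3, 6, 3760, k2, Yan), (3, 6, 7910, k2, Yan)}
Selection eid ≠ 17: {(15, 37, 7990, fin, Ola), (15, 37, 7990, ops, Lee), (19, 29, 3080, p1, Dee), (19, 29, 9590, p1, Dee), (3, 6, 3760, k2, Yan), (3, 6, 7910, k2, Yan)}
Projecting to eid, dept (2 duplicate(s) eliminated): {(15, fin), (15, ops), (19, p1), (3, k2)}

{(15, fin), (15, ops), (19, p1), (3, k2)}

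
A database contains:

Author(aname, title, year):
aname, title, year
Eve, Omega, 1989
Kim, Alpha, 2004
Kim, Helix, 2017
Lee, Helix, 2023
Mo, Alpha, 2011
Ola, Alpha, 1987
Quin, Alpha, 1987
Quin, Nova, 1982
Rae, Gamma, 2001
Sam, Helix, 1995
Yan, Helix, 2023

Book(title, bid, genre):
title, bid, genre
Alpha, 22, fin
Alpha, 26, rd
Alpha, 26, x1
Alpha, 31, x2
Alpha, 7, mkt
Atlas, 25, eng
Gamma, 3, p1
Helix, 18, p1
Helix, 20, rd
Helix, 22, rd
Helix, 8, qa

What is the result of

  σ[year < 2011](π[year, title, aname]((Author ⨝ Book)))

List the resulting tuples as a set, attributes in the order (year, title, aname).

{(1987, Alpha, Ola), (1987, Alpha, Quin), (1995, Helix, Sam), (2001, Gamma, Rae), (2004, Alpha, Kim)}

Natural join on title: {(Kim, Alpha, 2004, 22, fin), (Kim, Alpha, 2004, 26, rd), (Kim, Alpha, 2004, 26, x1), (Kim, Alpha, 2004, 31, x2), (Kim, Alpha, 2004, 7, mkt), (Kim, Helix, 2017, 18, p1), (Kim, Helix, 2017, 20, rd), (Kim, Helix, 2017, 22, rd), (Kim, Helix, 2017, 8, qa), (Lee, Helix, 2023, 18, p1), (Lee, Helix, 2023, 20, rd), (Lee, Helix, 2023, 22, rd), (Lee, Helix, 2023, 8, qa), (Mo, Alpha, 2011, 22, fin), (Mo, Alpha, 2011, 26, rd), (Mo, Alpha, 2011, 26, x1), (Mo, Alpha, 2011, 31, x2), (Mo, Alpha, 2011, 7, mkt), (Ola, Alpha, 1987, 22, fin), (Ola, Alpha, 1987, 26, rd), (Ola, Alpha, 1987, 26, x1), (Ola, Alpha, 1987, 31, x2), (Ola, Alpha, 1987, 7, mkt), (Quin, Alpha, 1987, 22, fin), (Quin, Alpha, 1987, 26, rd), (Quin, Alpha, 1987, 26, x1), (Quin, Alpha, 1987, 31, x2), (Quin, Alpha, 1987, 7, mkt), (Rae, Gamma, 2001, 3, p1), (Sam, Helix, 1995, 18, p1), (Sam, Helix, 1995, 20, rd), (Sam, Helix, 1995, 22, rd), (Sam, Helix, 1995, 8, qa), (Yan, Helix, 2023, 18, p1), (Yan, Helix, 2023, 20, rd), (Yan, Helix, 2023, 22, rd), (Yan, Helix, 2023, 8, qa)}
Keep only column(s) year, title, aname (28 duplicate(s) eliminated): {(1987, Alpha, Ola), (1987, Alpha, Quin), (1995, Helix, Sam), (2001, Gamma, Rae), (2004, Alpha, Kim), (2011, Alpha, Mo), (2017, Helix, Kim), (2023, Helix, Lee), (2023, Helix, Yan)}
σ[year < 2011]: keep tuples satisfying year < 2011 → {(1987, Alpha, Ola), (1987, Alpha, Quin), (1995, Helix, Sam), (2001, Gamma, Rae), (2004, Alpha, Kim)}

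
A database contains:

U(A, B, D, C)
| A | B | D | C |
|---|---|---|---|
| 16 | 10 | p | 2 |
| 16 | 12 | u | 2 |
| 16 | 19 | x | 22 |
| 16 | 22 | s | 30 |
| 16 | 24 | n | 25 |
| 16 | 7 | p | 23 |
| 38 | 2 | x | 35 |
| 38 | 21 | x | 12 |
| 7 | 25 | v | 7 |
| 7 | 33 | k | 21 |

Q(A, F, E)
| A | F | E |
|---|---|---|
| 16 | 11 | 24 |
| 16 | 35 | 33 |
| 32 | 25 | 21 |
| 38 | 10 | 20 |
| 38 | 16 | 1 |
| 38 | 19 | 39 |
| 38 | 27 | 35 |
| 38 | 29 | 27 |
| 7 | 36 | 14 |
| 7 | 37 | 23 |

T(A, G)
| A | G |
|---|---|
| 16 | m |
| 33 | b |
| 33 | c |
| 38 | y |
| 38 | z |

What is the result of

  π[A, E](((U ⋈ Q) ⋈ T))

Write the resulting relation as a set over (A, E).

{(16, 24), (16, 33), (38, 1), (38, 20), (38, 27), (38, 35), (38, 39)}

Natural join on A: {(16, 10, p, 2, 11, 24), (16, 10, p, 2, 35, 33), (16, 12, u, 2, 11, 24), (16, 12, u, 2, 35, 33), (16, 19, x, 22, 11, 24), (16, 19, x, 22, 35, 33), (16, 22, s, 30, 11, 24), (16, 22, s, 30, 35, 33), (16, 24, n, 25, 11, 24), (16, 24, n, 25, 35, 33), (16, 7, p, 23, 11, 24), (16, 7, p, 23, 35, 33), (38, 2, x, 35, 10, 20), (38, 2, x, 35, 16, 1), (38, 2, x, 35, 19, 39), (38, 2, x, 35, 27, 35), (38, 2, x, 35, 29, 27), (38, 21, x, 12, 10, 20), (38, 21, x, 12, 16, 1), (38, 21, x, 12, 19, 39), (38, 21, x, 12, 27, 35), (38, 21, x, 12, 29, 27), (7, 25, v, 7, 36, 14), (7, 25, v, 7, 37, 23), (7, 33, k, 21, 36, 14), (7, 33, k, 21, 37, 23)}
Natural join on A: {(16, 10, p, 2, 11, 24, m), (16, 10, p, 2, 35, 33, m), (16, 12, u, 2, 11, 24, m), (16, 12, u, 2, 35, 33, m), (16, 19, x, 22, 11, 24, m), (16, 19, x, 22, 35, 33, m), (16, 22, s, 30, 11, 24, m), (16, 22, s, 30, 35, 33, m), (16, 24, n, 25, 11, 24, m), (16, 24, n, 25, 35, 33, m), (16, 7, p, 23, 11, 24, m), (16, 7, p, 23, 35, 33, m), (38, 2, x, 35, 10, 20, y), (38, 2, x, 35, 10, 20, z), (38, 2, x, 35, 16, 1, y), (38, 2, x, 35, 16, 1, z), (38, 2, x, 35, 19, 39, y), (38, 2, x, 35, 19, 39, z), (38, 2, x, 35, 27, 35, y), (38, 2, x, 35, 27, 35, z), (38, 2, x, 35, 29, 27, y), (38, 2, x, 35, 29, 27, z), (38, 21, x, 12, 10, 20, y), (38, 21, x, 12, 10, 20, z), (38, 21, x, 12, 16, 1, y), (38, 21, x, 12, 16, 1, z), (38, 21, x, 12, 19, 39, y), (38, 21, x, 12, 19, 39, z), (38, 21, x, 12, 27, 35, y), (38, 21, x, 12, 27, 35, z), (38, 21, x, 12, 29, 27, y), (38, 21, x, 12, 29, 27, z)}
π[A, E]: project onto (A, E) (25 duplicate(s) eliminated) → {(16, 24), (16, 33), (38, 1), (38, 20), (38, 27), (38, 35), (38, 39)}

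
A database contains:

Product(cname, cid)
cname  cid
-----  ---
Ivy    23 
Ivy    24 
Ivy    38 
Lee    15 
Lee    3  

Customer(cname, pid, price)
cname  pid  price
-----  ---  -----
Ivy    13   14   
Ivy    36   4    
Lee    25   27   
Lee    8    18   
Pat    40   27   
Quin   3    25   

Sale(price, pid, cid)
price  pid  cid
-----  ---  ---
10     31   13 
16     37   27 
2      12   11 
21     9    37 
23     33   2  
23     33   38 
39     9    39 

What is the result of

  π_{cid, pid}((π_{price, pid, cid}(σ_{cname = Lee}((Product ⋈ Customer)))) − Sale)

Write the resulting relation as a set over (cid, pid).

Natural join on cname: {(Ivy, 23, 13, 14), (Ivy, 23, 36, 4), (Ivy, 24, 13, 14), (Ivy, 24, 36, 4), (Ivy, 38, 13, 14), (Ivy, 38, 36, 4), (Lee, 15, 25, 27), (Lee, 15, 8, 18), (Lee, 3, 25, 27), (Lee, 3, 8, 18)}
Selection cname = Lee: {(Lee, 15, 25, 27), (Lee, 15, 8, 18), (Lee, 3, 25, 27), (Lee, 3, 8, 18)}
π_{price, pid, cid} gives {(18, 8, 15), (18, 8, 3), (27, 25, 15), (27, 25, 3)}.
Difference: {(18, 8, 15), (18, 8, 3), (27, 25, 15), (27, 25, 3)} with {(10, 31, 13), (16, 37, 27), (2, 12, 11), (21, 9, 37), (23, 33, 2), (23, 33, 38), (39, 9, 39)} → {(18, 8, 15), (18, 8, 3), (27, 25, 15), (27, 25, 3)}
π_{cid, pid} gives {(15, 25), (15, 8), (3, 25), (3, 8)}.

{(15, 25), (15, 8), (3, 25), (3, 8)}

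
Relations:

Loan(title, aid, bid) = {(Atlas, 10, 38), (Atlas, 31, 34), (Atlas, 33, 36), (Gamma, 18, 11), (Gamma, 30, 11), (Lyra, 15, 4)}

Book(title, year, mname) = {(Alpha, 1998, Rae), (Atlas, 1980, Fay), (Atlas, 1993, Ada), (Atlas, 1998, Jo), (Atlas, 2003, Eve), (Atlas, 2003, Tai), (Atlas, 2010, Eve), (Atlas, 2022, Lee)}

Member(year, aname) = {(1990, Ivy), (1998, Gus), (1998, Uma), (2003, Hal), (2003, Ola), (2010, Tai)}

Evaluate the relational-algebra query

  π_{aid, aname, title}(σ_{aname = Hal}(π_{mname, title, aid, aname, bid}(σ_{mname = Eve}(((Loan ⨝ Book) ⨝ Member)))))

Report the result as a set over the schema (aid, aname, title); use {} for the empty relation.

Joining Loan and Book on title yields {(Atlas, 10, 38, 1980, Fay), (Atlas, 10, 38, 1993, Ada), (Atlas, 10, 38, 1998, Jo), (Atlas, 10, 38, 2003, Eve), (Atlas, 10, 38, 2003, Tai), (Atlas, 10, 38, 2010, Eve), (Atlas, 10, 38, 2022, Lee), (Atlas, 31, 34, 1980, Fay), (Atlas, 31, 34, 1993, Ada), (Atlas, 31, 34, 1998, Jo), (Atlas, 31, 34, 2003, Eve), (Atlas, 31, 34, 2003, Tai), (Atlas, 31, 34, 2010, Eve), (Atlas, 31, 34, 2022, Lee), (Atlas, 33, 36, 1980, Fay), (Atlas, 33, 36, 1993, Ada), (Atlas, 33, 36, 1998, Jo), (Atlas, 33, 36, 2003, Eve), (Atlas, 33, 36, 2003, Tai), (Atlas, 33, 36, 2010, Eve), (Atlas, 33, 36, 2022, Lee)}.
Joining (Loan ⨝ Book) and Member on year yields {(Atlas, 10, 38, 1998, Jo, Gus), (Atlas, 10, 38, 1998, Jo, Uma), (Atlas, 10, 38, 2003, Eve, Hal), (Atlas, 10, 38, 2003, Eve, Ola), (Atlas, 10, 38, 2003, Tai, Hal), (Atlas, 10, 38, 2003, Tai, Ola), (Atlas, 10, 38, 2010, Eve, Tai), (Atlas, 31, 34, 1998, Jo, Gus), (Atlas, 31, 34, 1998, Jo, Uma), (Atlas, 31, 34, 2003, Eve, Hal), (Atlas, 31, 34, 2003, Eve, Ola), (Atlas, 31, 34, 2003, Tai, Hal), (Atlas, 31, 34, 2003, Tai, Ola), (Atlas, 31, 34, 2010, Eve, Tai), (Atlas, 33, 36, 1998, Jo, Gus), (Atlas, 33, 36, 1998, Jo, Uma), (Atlas, 33, 36, 2003, Eve, Hal), (Atlas, 33, 36, 2003, Eve, Ola), (Atlas, 33, 36, 2003, Tai, Hal), (Atlas, 33, 36, 2003, Tai, Ola), (Atlas, 33, 36, 2010, Eve, Tai)}.
Selection mname = Eve: {(Atlas, 10, 38, 2003, Eve, Hal), (Atlas, 10, 38, 2003, Eve, Ola), (Atlas, 10, 38, 2010, Eve, Tai), (Atlas, 31, 34, 2003, Eve, Hal), (Atlas, 31, 34, 2003, Eve, Ola), (Atlas, 31, 34, 2010, Eve, Tai), (Atlas, 33, 36, 2003, Eve, Hal), (Atlas, 33, 36, 2003, Eve, Ola), (Atlas, 33, 36, 2010, Eve, Tai)}
Keep only column(s) mname, title, aid, aname, bid: {(Eve, Atlas, 10, Hal, 38), (Eve, Atlas, 10, Ola, 38), (Eve, Atlas, 10, Tai, 38), (Eve, Atlas, 31, Hal, 34), (Eve, Atlas, 31, Ola, 34), (Eve, Atlas, 31, Tai, 34), (Eve, Atlas, 33, Hal, 36), (Eve, Atlas, 33, Ola, 36), (Eve, Atlas, 33, Tai, 36)}
Selection aname = Hal: {(Eve, Atlas, 10, Hal, 38), (Eve, Atlas, 31, Hal, 34), (Eve, Atlas, 33, Hal, 36)}
Keep only column(s) aid, aname, title: {(10, Hal, Atlas), (31, Hal, Atlas), (33, Hal, Atlas)}

{(10, Hal, Atlas), (31, Hal, Atlas), (33, Hal, Atlas)}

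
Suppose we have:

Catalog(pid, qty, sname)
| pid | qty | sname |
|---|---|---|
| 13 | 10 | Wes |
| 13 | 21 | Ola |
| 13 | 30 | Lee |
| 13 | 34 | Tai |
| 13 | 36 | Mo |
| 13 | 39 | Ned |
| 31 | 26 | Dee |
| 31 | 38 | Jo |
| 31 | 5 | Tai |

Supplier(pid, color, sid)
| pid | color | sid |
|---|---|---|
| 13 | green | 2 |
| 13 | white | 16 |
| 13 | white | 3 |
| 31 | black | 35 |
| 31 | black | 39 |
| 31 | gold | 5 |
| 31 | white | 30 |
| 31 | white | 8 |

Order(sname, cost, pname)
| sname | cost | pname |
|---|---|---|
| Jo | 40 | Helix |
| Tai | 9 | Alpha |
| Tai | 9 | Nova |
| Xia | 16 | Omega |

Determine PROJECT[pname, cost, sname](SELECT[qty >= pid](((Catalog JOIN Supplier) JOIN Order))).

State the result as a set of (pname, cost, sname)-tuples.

Catalog ⋈ Supplier (natural join on pid): {(13, 10, Wes, green, 2), (13, 10, Wes, white, 16), (13, 10, Wes, white, 3), (13, 21, Ola, green, 2), (13, 21, Ola, white, 16), (13, 21, Ola, white, 3), (13, 30, Lee, green, 2), (13, 30, Lee, white, 16), (13, 30, Lee, white, 3), (13, 34, Tai, green, 2), (13, 34, Tai, white, 16), (13, 34, Tai, white, 3), (13, 36, Mo, green, 2), (13, 36, Mo, white, 16), (13, 36, Mo, white, 3), (13, 39, Ned, green, 2), (13, 39, Ned, white, 16), (13, 39, Ned, white, 3), (31, 26, Dee, black, 35), (31, 26, Dee, black, 39), (31, 26, Dee, gold, 5), (31, 26, Dee, white, 30), (31, 26, Dee, white, 8), (31, 38, Jo, black, 35), (31, 38, Jo, black, 39), (31, 38, Jo, gold, 5), (31, 38, Jo, white, 30), (31, 38, Jo, white, 8), (31, 5, Tai, black, 35), (31, 5, Tai, black, 39), (31, 5, Tai, gold, 5), (31, 5, Tai, white, 30), (31, 5, Tai, white, 8)}
(Catalog JOIN Supplier) ⋈ Order (natural join on sname): {(13, 34, Tai, green, 2, 9, Alpha), (13, 34, Tai, green, 2, 9, Nova), (13, 34, Tai, white, 16, 9, Alpha), (13, 34, Tai, white, 16, 9, Nova), (13, 34, Tai, white, 3, 9, Alpha), (13, 34, Tai, white, 3, 9, Nova), (31, 38, Jo, black, 35, 40, Helix), (31, 38, Jo, black, 39, 40, Helix), (31, 38, Jo, gold, 5, 40, Helix), (31, 38, Jo, white, 30, 40, Helix), (31, 38, Jo, white, 8, 40, Helix), (31, 5, Tai, black, 35, 9, Alpha), (31, 5, Tai, black, 35, 9, Nova), (31, 5, Tai, black, 39, 9, Alpha), (31, 5, Tai, black, 39, 9, Nova), (31, 5, Tai, gold, 5, 9, Alpha), (31, 5, Tai, gold, 5, 9, Nova), (31, 5, Tai, white, 30, 9, Alpha), (31, 5, Tai, white, 30, 9, Nova), (31, 5, Tai, white, 8, 9, Alpha), (31, 5, Tai, white, 8, 9, Nova)}
Apply σ_{qty >= pid}; surviving tuples: {(13, 34, Tai, green, 2, 9, Alpha), (13, 34, Tai, green, 2, 9, Nova), (13, 34, Tai, white, 16, 9, Alpha), (13, 34, Tai, white, 16, 9, Nova), (13, 34, Tai, white, 3, 9, Alpha), (13, 34, Tai, white, 3, 9, Nova), (31, 38, Jo, black, 35, 40, Helix), (31, 38, Jo, black, 39, 40, Helix), (31, 38, Jo, gold, 5, 40, Helix), (31, 38, Jo, white, 30, 40, Helix), (31, 38, Jo, white, 8, 40, Helix)}
Projecting to pname, cost, sname (8 duplicate(s) eliminated): {(Alpha, 9, Tai), (Helix, 40, Jo), (Nova, 9, Tai)}

{(Alpha, 9, Tai), (Helix, 40, Jo), (Nova, 9, Tai)}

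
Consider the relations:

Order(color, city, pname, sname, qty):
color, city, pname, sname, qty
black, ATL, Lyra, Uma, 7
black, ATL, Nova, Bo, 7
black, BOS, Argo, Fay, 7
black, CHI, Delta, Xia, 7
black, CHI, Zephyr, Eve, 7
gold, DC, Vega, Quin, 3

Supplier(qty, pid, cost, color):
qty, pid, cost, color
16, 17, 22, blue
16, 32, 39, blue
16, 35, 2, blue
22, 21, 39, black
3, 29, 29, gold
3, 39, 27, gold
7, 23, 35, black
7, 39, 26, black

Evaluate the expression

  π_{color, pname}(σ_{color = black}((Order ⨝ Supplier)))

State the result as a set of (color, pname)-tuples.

Natural join on color, qty: {(black, ATL, Lyra, Uma, 7, 23, 35), (black, ATL, Lyra, Uma, 7, 39, 26), (black, ATL, Nova, Bo, 7, 23, 35), (black, ATL, Nova, Bo, 7, 39, 26), (black, BOS, Argo, Fay, 7, 23, 35), (black, BOS, Argo, Fay, 7, 39, 26), (black, CHI, Delta, Xia, 7, 23, 35), (black, CHI, Delta, Xia, 7, 39, 26), (black, CHI, Zephyr, Eve, 7, 23, 35), (black, CHI, Zephyr, Eve, 7, 39, 26), (gold, DC, Vega, Quin, 3, 29, 29), (gold, DC, Vega, Quin, 3, 39, 27)}
σ[color = black]: keep tuples satisfying color = black → {(black, ATL, Lyra, Uma, 7, 23, 35), (black, ATL, Lyra, Uma, 7, 39, 26), (black, ATL, Nova, Bo, 7, 23, 35), (black, ATL, Nova, Bo, 7, 39, 26), (black, BOS, Argo, Fay, 7, 23, 35), (black, BOS, Argo, Fay, 7, 39, 26), (black, CHI, Delta, Xia, 7, 23, 35), (black, CHI, Delta, Xia, 7, 39, 26), (black, CHI, Zephyr, Eve, 7, 23, 35), (black, CHI, Zephyr, Eve, 7, 39, 26)}
Projecting to color, pname (5 duplicate(s) eliminated): {(black, Argo), (black, Delta), (black, Lyra), (black, Nova), (black, Zephyr)}

{(black, Argo), (black, Delta), (black, Lyra), (black, Nova), (black, Zephyr)}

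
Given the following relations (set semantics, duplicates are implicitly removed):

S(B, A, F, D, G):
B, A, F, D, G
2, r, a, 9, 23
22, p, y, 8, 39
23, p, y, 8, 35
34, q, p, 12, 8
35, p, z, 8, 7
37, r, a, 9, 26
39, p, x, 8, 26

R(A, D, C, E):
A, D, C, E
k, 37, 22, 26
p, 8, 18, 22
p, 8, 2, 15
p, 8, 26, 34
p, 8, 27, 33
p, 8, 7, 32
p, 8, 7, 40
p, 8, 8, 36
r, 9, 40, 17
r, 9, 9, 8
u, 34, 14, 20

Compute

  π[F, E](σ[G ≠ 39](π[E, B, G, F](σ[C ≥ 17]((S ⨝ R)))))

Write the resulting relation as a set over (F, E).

{(a, 17), (x, 22), (x, 33), (x, 34), (y, 22), (y, 33), (y, 34), (z, 22), (z, 33), (z, 34)}

S ⋈ R (natural join on A, D): {(2, r, a, 9, 23, 40, 17), (2, r, a, 9, 23, 9, 8), (22, p, y, 8, 39, 18, 22), (22, p, y, 8, 39, 2, 15), (22, p, y, 8, 39, 26, 34), (22, p, y, 8, 39, 27, 33), (22, p, y, 8, 39, 7, 32), (22, p, y, 8, 39, 7, 40), (22, p, y, 8, 39, 8, 36), (23, p, y, 8, 35, 18, 22), (23, p, y, 8, 35, 2, 15), (23, p, y, 8, 35, 26, 34), (23, p, y, 8, 35, 27, 33), (23, p, y, 8, 35, 7, 32), (23, p, y, 8, 35, 7, 40), (23, p, y, 8, 35, 8, 36), (35, p, z, 8, 7, 18, 22), (35, p, z, 8, 7, 2, 15), (35, p, z, 8, 7, 26, 34), (35, p, z, 8, 7, 27, 33), (35, p, z, 8, 7, 7, 32), (35, p, z, 8, 7, 7, 40), (35, p, z, 8, 7, 8, 36), (37, r, a, 9, 26, 40, 17), (37, r, a, 9, 26, 9, 8), (39, p, x, 8, 26, 18, 22), (39, p, x, 8, 26, 2, 15), (39, p, x, 8, 26, 26, 34), (39, p, x, 8, 26, 27, 33), (39, p, x, 8, 26, 7, 32), (39, p, x, 8, 26, 7, 40), (39, p, x, 8, 26, 8, 36)}
σ[C ≥ 17]: keep tuples satisfying C ≥ 17 → {(2, r, a, 9, 23, 40, 17), (22, p, y, 8, 39, 18, 22), (22, p, y, 8, 39, 26, 34), (22, p, y, 8, 39, 27, 33), (23, p, y, 8, 35, 18, 22), (23, p, y, 8, 35, 26, 34), (23, p, y, 8, 35, 27, 33), (35, p, z, 8, 7, 18, 22), (35, p, z, 8, 7, 26, 34), (35, p, z, 8, 7, 27, 33), (37, r, a, 9, 26, 40, 17), (39, p, x, 8, 26, 18, 22), (39, p, x, 8, 26, 26, 34), (39, p, x, 8, 26, 27, 33)}
π_{E, B, G, F} gives {(17, 2, 23, a), (17, 37, 26, a), (22, 22, 39, y), (22, 23, 35, y), (22, 35, 7, z), (22, 39, 26, x), (33, 22, 39, y), (33, 23, 35, y), (33, 35, 7, z), (33, 39, 26, x), (34, 22, 39, y), (34, 23, 35, y), (34, 35, 7, z), (34, 39, 26, x)}.
σ[G ≠ 39]: keep tuples satisfying G ≠ 39 → {(17, 2, 23, a), (17, 37, 26, a), (22, 23, 35, y), (22, 35, 7, z), (22, 39, 26, x), (33, 23, 35, y), (33, 35, 7, z), (33, 39, 26, x), (34, 23, 35, y), (34, 35, 7, z), (34, 39, 26, x)}
π_{F, E} gives {(a, 17), (x, 22), (x, 33), (x, 34), (y, 22), (y, 33), (y, 34), (z, 22), (z, 33), (z, 34)} (1 duplicate(s) eliminated).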